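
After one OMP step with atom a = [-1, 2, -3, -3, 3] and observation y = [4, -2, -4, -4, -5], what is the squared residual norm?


a^T a = 32.
a^T y = 1.
coeff = 1/32 = 1/32.
||r||^2 = 2463/32.

2463/32


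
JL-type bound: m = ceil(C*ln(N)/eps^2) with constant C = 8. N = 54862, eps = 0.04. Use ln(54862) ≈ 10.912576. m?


ln(54862) ≈ 10.912576.
eps^2 = 0.04^2 = 0.0016.
C*ln(N)/eps^2 ≈ 8*10.912576/0.0016 ≈ 54562.88.
m = ceil(54562.88) = 54563.

54563


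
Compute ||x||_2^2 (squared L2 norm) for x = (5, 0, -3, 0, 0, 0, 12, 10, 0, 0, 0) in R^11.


Non-zero entries: [(0, 5), (2, -3), (6, 12), (7, 10)]
Squares: [25, 9, 144, 100]
||x||_2^2 = sum = 278.

278


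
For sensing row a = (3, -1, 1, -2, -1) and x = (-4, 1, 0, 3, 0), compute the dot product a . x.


Non-zero terms: ['3*-4', '-1*1', '-2*3']
Products: [-12, -1, -6]
y = sum = -19.

-19


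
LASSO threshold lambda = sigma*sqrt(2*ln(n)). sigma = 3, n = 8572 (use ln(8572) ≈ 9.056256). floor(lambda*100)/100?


ln(8572) ≈ 9.056256.
2*ln(n) ≈ 18.112512.
sqrt(2*ln(n)) ≈ sqrt(18.112512) ≈ 4.25588.
lambda ≈ 3*4.25588 = 12.76764.
floor(lambda*100)/100 = 12.76.

12.76


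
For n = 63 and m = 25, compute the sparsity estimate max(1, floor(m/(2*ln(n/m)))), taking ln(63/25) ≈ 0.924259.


n/m = 63/25.
ln(n/m) ≈ 0.924259.
2*ln(n/m) ≈ 1.848518.
m/(2*ln(n/m)) ≈ 25/1.848518 ≈ 13.5243.
floor = 13.
k_max = max(1, 13) = 13.

13


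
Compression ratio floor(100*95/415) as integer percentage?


100*m/n = 100*95/415 ≈ 22.8916.
floor = 22.

22


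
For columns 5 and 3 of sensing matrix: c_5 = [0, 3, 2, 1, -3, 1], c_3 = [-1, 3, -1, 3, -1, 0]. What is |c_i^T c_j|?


Inner product: 0*-1 + 3*3 + 2*-1 + 1*3 + -3*-1 + 1*0
Products: [0, 9, -2, 3, 3, 0]
Sum = 13.
|dot| = 13.

13


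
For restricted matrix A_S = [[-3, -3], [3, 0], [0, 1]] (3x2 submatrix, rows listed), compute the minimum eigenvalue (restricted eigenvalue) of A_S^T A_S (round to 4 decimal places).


A_S^T A_S = [[18, 9], [9, 10]].
trace = 28.
det = 99.
disc = trace^2 - 4*det = 784 - 4*99 = 388.
sqrt(388) ≈ 19.697716.
lam_min = (28 - sqrt(388))/2 ≈ (28 - 19.697716)/2 = 4.151142 ≈ 4.1511.

4.1511


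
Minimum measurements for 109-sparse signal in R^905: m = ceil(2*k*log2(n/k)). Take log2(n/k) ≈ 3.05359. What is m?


log2(n/k) = log2(905/109) ≈ 3.05359.
2*k*log2(n/k) ≈ 2*109*3.05359 = 665.68262.
m = ceil(665.68262) = 666.

666


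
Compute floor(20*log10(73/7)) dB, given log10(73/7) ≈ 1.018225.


||x||/||e|| = 73/7.
log10(73/7) ≈ 1.018225.
20*log10(||x||/||e||) ≈ 20*1.018225 = 20.3645.
floor(20.3645) = 20.

20


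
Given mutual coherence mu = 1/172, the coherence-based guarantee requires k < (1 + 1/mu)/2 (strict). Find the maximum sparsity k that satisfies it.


1/mu = 172.
1 + 1/mu = 173.
(1 + 1/mu)/2 = 86.5 is not an integer, so k_max = floor(86.5) = 86.

86


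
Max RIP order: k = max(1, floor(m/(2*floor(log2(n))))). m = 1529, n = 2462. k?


floor(log2(2462)) = 11.
2*11 = 22.
m/(2*floor(log2(n))) = 1529/22 ≈ 69.5.
floor = 69.
k = max(1, 69) = 69.

69


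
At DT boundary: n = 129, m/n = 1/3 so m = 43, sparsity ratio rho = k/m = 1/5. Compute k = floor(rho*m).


m = 1/3*129 = 43.
rho = 1/5.
rho*m = 1/5*43 = 8.6.
k = floor(8.6) = 8.

8


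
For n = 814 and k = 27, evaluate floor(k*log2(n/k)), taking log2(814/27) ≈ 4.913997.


log2(n/k) = log2(814/27) ≈ 4.913997.
k*log2(n/k) ≈ 27*4.913997 = 132.677919.
floor(132.677919) = 132.

132


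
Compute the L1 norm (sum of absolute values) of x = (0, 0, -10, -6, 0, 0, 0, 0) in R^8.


Non-zero entries: [(2, -10), (3, -6)]
Absolute values: [10, 6]
||x||_1 = sum = 16.

16


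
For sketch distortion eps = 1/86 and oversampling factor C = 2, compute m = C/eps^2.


1/eps = 86.
(1/eps)^2 = 7396.
m = 2*7396 = 14792.

14792


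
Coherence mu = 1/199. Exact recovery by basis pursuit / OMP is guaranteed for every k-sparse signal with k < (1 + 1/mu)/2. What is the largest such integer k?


1/mu = 199.
1 + 1/mu = 200.
(1 + 1/mu)/2 = 100 is an integer and the inequality is strict, so k_max = 100 - 1 = 99.

99


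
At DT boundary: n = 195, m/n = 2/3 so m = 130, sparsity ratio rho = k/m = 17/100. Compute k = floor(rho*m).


m = 2/3*195 = 130.
rho = 17/100.
rho*m = 17/100*130 = 22.1.
k = floor(22.1) = 22.

22


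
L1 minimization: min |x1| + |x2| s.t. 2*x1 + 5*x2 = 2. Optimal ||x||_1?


Axis intercepts:
  x1 = 1, x2 = 0: L1 = 1
  x1 = 0, x2 = 2/5: L1 = 2/5
x* = (0, 2/5)
||x*||_1 = 2/5.

2/5


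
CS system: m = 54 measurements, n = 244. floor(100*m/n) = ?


100*m/n = 100*54/244 ≈ 22.1311.
floor = 22.

22


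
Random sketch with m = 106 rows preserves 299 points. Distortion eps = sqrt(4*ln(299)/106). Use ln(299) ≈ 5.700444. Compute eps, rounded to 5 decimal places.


ln(299) ≈ 5.700444.
4*ln(N)/m ≈ 4*5.700444/106 ≈ 0.21511109.
eps = sqrt(0.21511109) ≈ 0.4638007 ≈ 0.46380.

0.46380


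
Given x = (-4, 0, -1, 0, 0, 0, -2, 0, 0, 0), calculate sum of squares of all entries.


Non-zero entries: [(0, -4), (2, -1), (6, -2)]
Squares: [16, 1, 4]
||x||_2^2 = sum = 21.

21


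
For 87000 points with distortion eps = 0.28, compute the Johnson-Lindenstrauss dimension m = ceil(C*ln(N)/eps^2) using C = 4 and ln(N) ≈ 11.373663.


ln(87000) ≈ 11.373663.
eps^2 = 0.28^2 = 0.0784.
C*ln(N)/eps^2 ≈ 4*11.373663/0.0784 ≈ 580.2889.
m = ceil(580.2889) = 581.

581


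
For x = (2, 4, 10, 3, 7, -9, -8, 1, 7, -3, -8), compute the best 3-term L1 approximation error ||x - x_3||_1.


Sorted |x_i| descending: [10, 9, 8, 8, 7, 7, 4, 3, 3, 2, 1]
Keep top 3: [10, 9, 8]
Tail entries: [8, 7, 7, 4, 3, 3, 2, 1]
L1 error = sum of tail = 35.

35


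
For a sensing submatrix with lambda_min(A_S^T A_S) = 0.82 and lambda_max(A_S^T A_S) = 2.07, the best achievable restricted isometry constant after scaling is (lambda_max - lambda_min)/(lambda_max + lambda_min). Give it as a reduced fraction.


lambda_max - lambda_min = 2.07 - 0.82 = 1.25.
lambda_max + lambda_min = 2.07 + 0.82 = 2.89.
delta = 1.25/2.89 = 125/289.

125/289


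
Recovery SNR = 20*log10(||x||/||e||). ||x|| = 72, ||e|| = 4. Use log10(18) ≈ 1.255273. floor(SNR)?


||x||/||e|| = 72/4 = 18.
log10(18) ≈ 1.255273.
20*log10(||x||/||e||) ≈ 20*1.255273 = 25.10546.
floor(25.10546) = 25.

25


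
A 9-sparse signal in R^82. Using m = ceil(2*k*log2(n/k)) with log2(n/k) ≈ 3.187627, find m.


log2(n/k) = log2(82/9) ≈ 3.187627.
2*k*log2(n/k) ≈ 2*9*3.187627 = 57.377286.
m = ceil(57.377286) = 58.

58


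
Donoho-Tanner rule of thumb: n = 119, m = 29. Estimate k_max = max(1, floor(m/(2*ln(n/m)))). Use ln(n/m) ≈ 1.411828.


n/m = 119/29.
ln(n/m) ≈ 1.411828.
2*ln(n/m) ≈ 2.823656.
m/(2*ln(n/m)) ≈ 29/2.823656 ≈ 10.2704.
floor = 10.
k_max = max(1, 10) = 10.

10


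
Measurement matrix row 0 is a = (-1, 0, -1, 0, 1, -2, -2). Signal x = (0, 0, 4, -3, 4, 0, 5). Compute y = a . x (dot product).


Non-zero terms: ['-1*4', '0*-3', '1*4', '-2*5']
Products: [-4, 0, 4, -10]
y = sum = -10.

-10


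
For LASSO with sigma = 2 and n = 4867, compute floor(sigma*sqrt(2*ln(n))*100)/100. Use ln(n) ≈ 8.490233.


ln(4867) ≈ 8.490233.
2*ln(n) ≈ 16.980466.
sqrt(2*ln(n)) ≈ sqrt(16.980466) ≈ 4.120736.
lambda ≈ 2*4.120736 = 8.241472.
floor(lambda*100)/100 = 8.24.

8.24


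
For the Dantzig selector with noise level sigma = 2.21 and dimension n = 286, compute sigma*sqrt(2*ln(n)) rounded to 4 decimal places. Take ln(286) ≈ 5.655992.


ln(286) ≈ 5.655992.
2*ln(n) ≈ 11.311984.
sqrt(2*ln(n)) ≈ sqrt(11.311984) ≈ 3.363329.
threshold ≈ 2.21*3.363329 = 7.43295709 ≈ 7.4330.

7.4330


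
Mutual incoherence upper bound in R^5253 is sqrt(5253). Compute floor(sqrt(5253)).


72^2 = 5184 <= 5253 < 5329 = 73^2, so 72 <= sqrt(5253) < 73.
floor(sqrt(5253)) = 72.

72


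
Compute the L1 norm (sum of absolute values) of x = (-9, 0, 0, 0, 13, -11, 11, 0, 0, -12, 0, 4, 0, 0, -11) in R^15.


Non-zero entries: [(0, -9), (4, 13), (5, -11), (6, 11), (9, -12), (11, 4), (14, -11)]
Absolute values: [9, 13, 11, 11, 12, 4, 11]
||x||_1 = sum = 71.

71


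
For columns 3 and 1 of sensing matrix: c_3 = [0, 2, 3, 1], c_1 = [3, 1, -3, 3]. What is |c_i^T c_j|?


Inner product: 0*3 + 2*1 + 3*-3 + 1*3
Products: [0, 2, -9, 3]
Sum = -4.
|dot| = 4.

4


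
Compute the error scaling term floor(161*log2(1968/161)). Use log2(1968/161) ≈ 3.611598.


log2(n/k) = log2(1968/161) ≈ 3.611598.
k*log2(n/k) ≈ 161*3.611598 = 581.467278.
floor(581.467278) = 581.

581


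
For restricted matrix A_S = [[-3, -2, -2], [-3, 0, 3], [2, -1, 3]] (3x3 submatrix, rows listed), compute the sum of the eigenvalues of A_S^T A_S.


Sum of eigenvalues of A_S^T A_S = trace(A_S^T A_S) = sum of squared column norms of A_S.
A_S^T A_S diagonal: [22, 5, 22].
trace = 22 + 5 + 22 = 49.

49


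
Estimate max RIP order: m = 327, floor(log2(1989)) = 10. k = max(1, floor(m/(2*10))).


floor(log2(1989)) = 10.
2*10 = 20.
m/(2*floor(log2(n))) = 327/20 ≈ 16.35.
floor = 16.
k = max(1, 16) = 16.

16


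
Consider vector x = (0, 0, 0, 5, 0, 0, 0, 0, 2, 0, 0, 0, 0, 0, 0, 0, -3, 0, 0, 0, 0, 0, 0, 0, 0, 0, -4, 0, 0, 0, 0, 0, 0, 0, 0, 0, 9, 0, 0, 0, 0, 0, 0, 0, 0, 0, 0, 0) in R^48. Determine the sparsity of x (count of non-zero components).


Non-zero positions: [3, 8, 16, 26, 36].
Sparsity = 5.

5


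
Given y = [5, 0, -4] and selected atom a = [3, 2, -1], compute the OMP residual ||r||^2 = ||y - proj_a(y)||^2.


a^T a = 14.
a^T y = 19.
coeff = 19/14 = 19/14.
||r||^2 = 213/14.

213/14


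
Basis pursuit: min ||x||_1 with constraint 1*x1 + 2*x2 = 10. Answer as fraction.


Axis intercepts:
  x1 = 10, x2 = 0: L1 = 10
  x1 = 0, x2 = 5: L1 = 5
x* = (0, 5)
||x*||_1 = 5.

5


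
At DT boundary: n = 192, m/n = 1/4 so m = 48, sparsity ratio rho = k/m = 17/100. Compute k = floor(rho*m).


m = 1/4*192 = 48.
rho = 17/100.
rho*m = 17/100*48 = 8.16.
k = floor(8.16) = 8.

8


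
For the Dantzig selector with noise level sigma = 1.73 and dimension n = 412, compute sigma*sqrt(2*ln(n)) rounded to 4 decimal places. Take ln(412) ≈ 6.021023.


ln(412) ≈ 6.021023.
2*ln(n) ≈ 12.042046.
sqrt(2*ln(n)) ≈ sqrt(12.042046) ≈ 3.470165.
threshold ≈ 1.73*3.470165 = 6.00338545 ≈ 6.0034.

6.0034


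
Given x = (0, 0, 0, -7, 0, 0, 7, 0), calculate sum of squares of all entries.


Non-zero entries: [(3, -7), (6, 7)]
Squares: [49, 49]
||x||_2^2 = sum = 98.

98


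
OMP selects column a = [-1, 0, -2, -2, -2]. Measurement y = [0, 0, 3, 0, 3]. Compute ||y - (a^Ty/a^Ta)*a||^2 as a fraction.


a^T a = 13.
a^T y = -12.
coeff = -12/13 = -12/13.
||r||^2 = 90/13.

90/13


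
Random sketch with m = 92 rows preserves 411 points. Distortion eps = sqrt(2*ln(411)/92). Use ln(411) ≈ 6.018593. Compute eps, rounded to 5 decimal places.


ln(411) ≈ 6.018593.
2*ln(N)/m ≈ 2*6.018593/92 ≈ 0.13083898.
eps = sqrt(0.13083898) ≈ 0.3617167 ≈ 0.36172.

0.36172


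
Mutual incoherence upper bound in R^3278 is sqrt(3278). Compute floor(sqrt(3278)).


57^2 = 3249 <= 3278 < 3364 = 58^2, so 57 <= sqrt(3278) < 58.
floor(sqrt(3278)) = 57.

57


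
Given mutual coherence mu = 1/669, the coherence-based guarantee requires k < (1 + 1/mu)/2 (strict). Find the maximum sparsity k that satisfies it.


1/mu = 669.
1 + 1/mu = 670.
(1 + 1/mu)/2 = 335 is an integer and the inequality is strict, so k_max = 335 - 1 = 334.

334


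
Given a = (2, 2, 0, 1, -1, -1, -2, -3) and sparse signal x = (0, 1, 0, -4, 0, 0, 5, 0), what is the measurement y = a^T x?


Non-zero terms: ['2*1', '1*-4', '-2*5']
Products: [2, -4, -10]
y = sum = -12.

-12


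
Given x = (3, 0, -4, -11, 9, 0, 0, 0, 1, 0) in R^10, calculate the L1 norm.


Non-zero entries: [(0, 3), (2, -4), (3, -11), (4, 9), (8, 1)]
Absolute values: [3, 4, 11, 9, 1]
||x||_1 = sum = 28.

28


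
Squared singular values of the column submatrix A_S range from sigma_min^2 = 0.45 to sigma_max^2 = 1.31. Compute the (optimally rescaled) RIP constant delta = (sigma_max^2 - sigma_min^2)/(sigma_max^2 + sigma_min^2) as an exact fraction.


lambda_max - lambda_min = 1.31 - 0.45 = 0.86.
lambda_max + lambda_min = 1.31 + 0.45 = 1.76.
delta = 0.86/1.76 = 86/176 = 43/88.

43/88


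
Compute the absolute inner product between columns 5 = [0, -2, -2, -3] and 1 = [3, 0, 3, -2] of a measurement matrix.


Inner product: 0*3 + -2*0 + -2*3 + -3*-2
Products: [0, 0, -6, 6]
Sum = 0.
|dot| = 0.

0


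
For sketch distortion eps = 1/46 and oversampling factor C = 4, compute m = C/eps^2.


1/eps = 46.
(1/eps)^2 = 2116.
m = 4*2116 = 8464.

8464


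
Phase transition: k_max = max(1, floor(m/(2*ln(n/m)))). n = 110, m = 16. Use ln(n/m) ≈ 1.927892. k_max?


n/m = 110/16 = 55/8.
ln(n/m) ≈ 1.927892.
2*ln(n/m) ≈ 3.855784.
m/(2*ln(n/m)) ≈ 16/3.855784 ≈ 4.1496.
floor = 4.
k_max = max(1, 4) = 4.

4


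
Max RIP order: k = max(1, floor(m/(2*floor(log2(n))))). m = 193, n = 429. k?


floor(log2(429)) = 8.
2*8 = 16.
m/(2*floor(log2(n))) = 193/16 ≈ 12.0625.
floor = 12.
k = max(1, 12) = 12.

12


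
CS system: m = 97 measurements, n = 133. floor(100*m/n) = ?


100*m/n = 100*97/133 ≈ 72.9323.
floor = 72.

72


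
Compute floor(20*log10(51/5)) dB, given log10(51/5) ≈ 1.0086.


||x||/||e|| = 51/5.
log10(51/5) ≈ 1.0086.
20*log10(||x||/||e||) ≈ 20*1.0086 = 20.172.
floor(20.172) = 20.

20


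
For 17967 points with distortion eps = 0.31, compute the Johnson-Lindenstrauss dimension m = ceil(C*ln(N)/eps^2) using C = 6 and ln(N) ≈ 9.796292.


ln(17967) ≈ 9.796292.
eps^2 = 0.31^2 = 0.0961.
C*ln(N)/eps^2 ≈ 6*9.796292/0.0961 ≈ 611.6311.
m = ceil(611.6311) = 612.

612


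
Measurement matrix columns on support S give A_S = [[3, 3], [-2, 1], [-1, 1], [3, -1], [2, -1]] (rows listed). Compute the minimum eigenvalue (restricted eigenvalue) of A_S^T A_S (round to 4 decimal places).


A_S^T A_S = [[27, 1], [1, 13]].
trace = 40.
det = 350.
disc = trace^2 - 4*det = 1600 - 4*350 = 200.
sqrt(200) ≈ 14.142136.
lam_min = (40 - sqrt(200))/2 ≈ (40 - 14.142136)/2 = 12.928932 ≈ 12.9289.

12.9289


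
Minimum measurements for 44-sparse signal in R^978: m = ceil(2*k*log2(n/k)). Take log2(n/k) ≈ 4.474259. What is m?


log2(n/k) = log2(978/44) ≈ 4.474259.
2*k*log2(n/k) ≈ 2*44*4.474259 = 393.734792.
m = ceil(393.734792) = 394.

394


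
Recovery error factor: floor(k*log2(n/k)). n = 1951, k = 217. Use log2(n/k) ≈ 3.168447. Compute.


log2(n/k) = log2(1951/217) ≈ 3.168447.
k*log2(n/k) ≈ 217*3.168447 = 687.552999.
floor(687.552999) = 687.

687


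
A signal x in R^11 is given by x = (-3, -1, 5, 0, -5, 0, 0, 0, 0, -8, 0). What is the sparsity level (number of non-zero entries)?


Non-zero positions: [0, 1, 2, 4, 9].
Sparsity = 5.

5


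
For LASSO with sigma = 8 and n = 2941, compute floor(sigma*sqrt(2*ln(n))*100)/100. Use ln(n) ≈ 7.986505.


ln(2941) ≈ 7.986505.
2*ln(n) ≈ 15.97301.
sqrt(2*ln(n)) ≈ sqrt(15.97301) ≈ 3.996625.
lambda ≈ 8*3.996625 = 31.973.
floor(lambda*100)/100 = 31.97.

31.97


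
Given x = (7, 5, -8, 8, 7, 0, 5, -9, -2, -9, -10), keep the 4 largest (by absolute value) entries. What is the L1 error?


Sorted |x_i| descending: [10, 9, 9, 8, 8, 7, 7, 5, 5, 2, 0]
Keep top 4: [10, 9, 9, 8]
Tail entries: [8, 7, 7, 5, 5, 2, 0]
L1 error = sum of tail = 34.

34


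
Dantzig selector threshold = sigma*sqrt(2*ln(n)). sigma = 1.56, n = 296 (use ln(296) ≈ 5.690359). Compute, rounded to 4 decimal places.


ln(296) ≈ 5.690359.
2*ln(n) ≈ 11.380718.
sqrt(2*ln(n)) ≈ sqrt(11.380718) ≈ 3.373532.
threshold ≈ 1.56*3.373532 = 5.26270992 ≈ 5.2627.

5.2627


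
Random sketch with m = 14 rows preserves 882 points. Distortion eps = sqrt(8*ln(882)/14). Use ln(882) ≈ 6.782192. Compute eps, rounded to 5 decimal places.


ln(882) ≈ 6.782192.
8*ln(N)/m ≈ 8*6.782192/14 ≈ 3.87553829.
eps = sqrt(3.87553829) ≈ 1.9686387 ≈ 1.96864.

1.96864


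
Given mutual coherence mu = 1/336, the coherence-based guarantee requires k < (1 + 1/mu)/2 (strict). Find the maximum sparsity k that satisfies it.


1/mu = 336.
1 + 1/mu = 337.
(1 + 1/mu)/2 = 168.5 is not an integer, so k_max = floor(168.5) = 168.

168


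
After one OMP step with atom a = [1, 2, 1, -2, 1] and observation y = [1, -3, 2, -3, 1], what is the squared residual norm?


a^T a = 11.
a^T y = 4.
coeff = 4/11 = 4/11.
||r||^2 = 248/11.

248/11


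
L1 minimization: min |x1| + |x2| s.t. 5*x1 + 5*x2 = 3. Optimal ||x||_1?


Axis intercepts:
  x1 = 3/5, x2 = 0: L1 = 3/5
  x1 = 0, x2 = 3/5: L1 = 3/5
x* = (3/5, 0)
||x*||_1 = 3/5.

3/5


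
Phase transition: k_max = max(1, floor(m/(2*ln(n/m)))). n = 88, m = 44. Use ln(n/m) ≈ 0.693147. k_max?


n/m = 88/44 = 2.
ln(n/m) ≈ 0.693147.
2*ln(n/m) ≈ 1.386294.
m/(2*ln(n/m)) ≈ 44/1.386294 ≈ 31.7393.
floor = 31.
k_max = max(1, 31) = 31.

31


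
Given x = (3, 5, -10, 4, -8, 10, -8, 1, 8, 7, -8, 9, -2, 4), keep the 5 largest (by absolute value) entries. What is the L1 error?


Sorted |x_i| descending: [10, 10, 9, 8, 8, 8, 8, 7, 5, 4, 4, 3, 2, 1]
Keep top 5: [10, 10, 9, 8, 8]
Tail entries: [8, 8, 7, 5, 4, 4, 3, 2, 1]
L1 error = sum of tail = 42.

42


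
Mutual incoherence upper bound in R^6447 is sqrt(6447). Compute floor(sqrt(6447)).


80^2 = 6400 <= 6447 < 6561 = 81^2, so 80 <= sqrt(6447) < 81.
floor(sqrt(6447)) = 80.

80


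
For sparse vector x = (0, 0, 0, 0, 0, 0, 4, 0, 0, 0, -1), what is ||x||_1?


Non-zero entries: [(6, 4), (10, -1)]
Absolute values: [4, 1]
||x||_1 = sum = 5.

5


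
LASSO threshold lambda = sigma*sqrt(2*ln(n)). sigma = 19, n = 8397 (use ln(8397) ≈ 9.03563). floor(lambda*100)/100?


ln(8397) ≈ 9.03563.
2*ln(n) ≈ 18.07126.
sqrt(2*ln(n)) ≈ sqrt(18.07126) ≈ 4.25103.
lambda ≈ 19*4.25103 = 80.76957.
floor(lambda*100)/100 = 80.76.

80.76


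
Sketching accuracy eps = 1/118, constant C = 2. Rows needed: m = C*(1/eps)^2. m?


1/eps = 118.
(1/eps)^2 = 13924.
m = 2*13924 = 27848.

27848


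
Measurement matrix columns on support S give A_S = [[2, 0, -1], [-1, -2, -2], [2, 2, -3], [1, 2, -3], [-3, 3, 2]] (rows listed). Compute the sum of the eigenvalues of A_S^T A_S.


Sum of eigenvalues of A_S^T A_S = trace(A_S^T A_S) = sum of squared column norms of A_S.
A_S^T A_S diagonal: [19, 21, 27].
trace = 19 + 21 + 27 = 67.

67


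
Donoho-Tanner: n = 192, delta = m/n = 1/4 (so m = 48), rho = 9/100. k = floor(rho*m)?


m = 1/4*192 = 48.
rho = 9/100.
rho*m = 9/100*48 = 4.32.
k = floor(4.32) = 4.

4


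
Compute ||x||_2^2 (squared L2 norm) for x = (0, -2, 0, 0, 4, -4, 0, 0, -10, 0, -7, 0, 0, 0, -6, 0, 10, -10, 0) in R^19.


Non-zero entries: [(1, -2), (4, 4), (5, -4), (8, -10), (10, -7), (14, -6), (16, 10), (17, -10)]
Squares: [4, 16, 16, 100, 49, 36, 100, 100]
||x||_2^2 = sum = 421.

421


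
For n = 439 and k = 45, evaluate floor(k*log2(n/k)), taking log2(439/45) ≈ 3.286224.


log2(n/k) = log2(439/45) ≈ 3.286224.
k*log2(n/k) ≈ 45*3.286224 = 147.88008.
floor(147.88008) = 147.

147


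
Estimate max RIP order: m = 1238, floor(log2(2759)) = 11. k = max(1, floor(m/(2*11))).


floor(log2(2759)) = 11.
2*11 = 22.
m/(2*floor(log2(n))) = 1238/22 ≈ 56.2727.
floor = 56.
k = max(1, 56) = 56.

56


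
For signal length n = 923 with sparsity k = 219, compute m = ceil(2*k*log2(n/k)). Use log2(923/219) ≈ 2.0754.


log2(n/k) = log2(923/219) ≈ 2.0754.
2*k*log2(n/k) ≈ 2*219*2.0754 = 909.0252.
m = ceil(909.0252) = 910.

910


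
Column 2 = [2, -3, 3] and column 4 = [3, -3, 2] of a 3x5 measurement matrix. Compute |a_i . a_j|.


Inner product: 2*3 + -3*-3 + 3*2
Products: [6, 9, 6]
Sum = 21.
|dot| = 21.

21


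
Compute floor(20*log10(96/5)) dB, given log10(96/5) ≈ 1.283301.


||x||/||e|| = 96/5.
log10(96/5) ≈ 1.283301.
20*log10(||x||/||e||) ≈ 20*1.283301 = 25.66602.
floor(25.66602) = 25.

25


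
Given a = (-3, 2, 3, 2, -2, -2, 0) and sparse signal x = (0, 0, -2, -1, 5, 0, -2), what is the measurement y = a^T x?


Non-zero terms: ['3*-2', '2*-1', '-2*5', '0*-2']
Products: [-6, -2, -10, 0]
y = sum = -18.

-18


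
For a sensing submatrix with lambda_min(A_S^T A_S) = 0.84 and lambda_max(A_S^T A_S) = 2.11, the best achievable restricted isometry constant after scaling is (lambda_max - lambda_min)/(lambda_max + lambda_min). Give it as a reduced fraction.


lambda_max - lambda_min = 2.11 - 0.84 = 1.27.
lambda_max + lambda_min = 2.11 + 0.84 = 2.95.
delta = 1.27/2.95 = 127/295.

127/295


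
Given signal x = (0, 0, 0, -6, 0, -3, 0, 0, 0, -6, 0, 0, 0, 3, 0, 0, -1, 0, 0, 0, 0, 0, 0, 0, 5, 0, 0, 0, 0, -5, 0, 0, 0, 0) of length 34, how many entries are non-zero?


Non-zero positions: [3, 5, 9, 13, 16, 24, 29].
Sparsity = 7.

7


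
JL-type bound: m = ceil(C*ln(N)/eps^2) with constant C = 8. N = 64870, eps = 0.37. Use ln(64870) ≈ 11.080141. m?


ln(64870) ≈ 11.080141.
eps^2 = 0.37^2 = 0.1369.
C*ln(N)/eps^2 ≈ 8*11.080141/0.1369 ≈ 647.4882.
m = ceil(647.4882) = 648.

648


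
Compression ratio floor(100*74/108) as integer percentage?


100*m/n = 100*74/108 ≈ 68.5185.
floor = 68.

68


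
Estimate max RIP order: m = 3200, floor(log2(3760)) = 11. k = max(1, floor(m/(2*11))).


floor(log2(3760)) = 11.
2*11 = 22.
m/(2*floor(log2(n))) = 3200/22 ≈ 145.4545.
floor = 145.
k = max(1, 145) = 145.

145


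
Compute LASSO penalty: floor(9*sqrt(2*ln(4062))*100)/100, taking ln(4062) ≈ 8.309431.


ln(4062) ≈ 8.309431.
2*ln(n) ≈ 16.618862.
sqrt(2*ln(n)) ≈ sqrt(16.618862) ≈ 4.076624.
lambda ≈ 9*4.076624 = 36.689616.
floor(lambda*100)/100 = 36.68.

36.68


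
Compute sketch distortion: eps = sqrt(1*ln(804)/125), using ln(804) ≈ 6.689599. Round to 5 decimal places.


ln(804) ≈ 6.689599.
1*ln(N)/m ≈ 1*6.689599/125 ≈ 0.05351679.
eps = sqrt(0.05351679) ≈ 0.231337 ≈ 0.23134.

0.23134


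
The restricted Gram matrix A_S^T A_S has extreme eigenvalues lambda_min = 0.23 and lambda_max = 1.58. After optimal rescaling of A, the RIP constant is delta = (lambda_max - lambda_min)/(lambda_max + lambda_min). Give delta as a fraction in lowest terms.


lambda_max - lambda_min = 1.58 - 0.23 = 1.35.
lambda_max + lambda_min = 1.58 + 0.23 = 1.81.
delta = 1.35/1.81 = 135/181.

135/181


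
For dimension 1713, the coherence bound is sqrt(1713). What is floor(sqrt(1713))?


41^2 = 1681 <= 1713 < 1764 = 42^2, so 41 <= sqrt(1713) < 42.
floor(sqrt(1713)) = 41.

41


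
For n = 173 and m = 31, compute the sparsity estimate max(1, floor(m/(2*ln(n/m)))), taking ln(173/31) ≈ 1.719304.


n/m = 173/31.
ln(n/m) ≈ 1.719304.
2*ln(n/m) ≈ 3.438608.
m/(2*ln(n/m)) ≈ 31/3.438608 ≈ 9.0153.
floor = 9.
k_max = max(1, 9) = 9.

9


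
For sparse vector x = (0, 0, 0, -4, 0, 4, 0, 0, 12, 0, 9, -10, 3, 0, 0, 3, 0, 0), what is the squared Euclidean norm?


Non-zero entries: [(3, -4), (5, 4), (8, 12), (10, 9), (11, -10), (12, 3), (15, 3)]
Squares: [16, 16, 144, 81, 100, 9, 9]
||x||_2^2 = sum = 375.

375


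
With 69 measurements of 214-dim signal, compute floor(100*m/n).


100*m/n = 100*69/214 ≈ 32.243.
floor = 32.

32


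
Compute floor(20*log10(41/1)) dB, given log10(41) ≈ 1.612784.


||x||/||e|| = 41/1 = 41.
log10(41) ≈ 1.612784.
20*log10(||x||/||e||) ≈ 20*1.612784 = 32.25568.
floor(32.25568) = 32.

32


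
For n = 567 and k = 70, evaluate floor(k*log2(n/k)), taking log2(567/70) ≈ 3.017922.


log2(n/k) = log2(567/70) ≈ 3.017922.
k*log2(n/k) ≈ 70*3.017922 = 211.25454.
floor(211.25454) = 211.

211


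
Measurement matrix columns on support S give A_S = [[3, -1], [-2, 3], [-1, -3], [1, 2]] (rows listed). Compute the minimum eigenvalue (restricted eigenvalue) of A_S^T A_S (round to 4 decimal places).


A_S^T A_S = [[15, -4], [-4, 23]].
trace = 38.
det = 329.
disc = trace^2 - 4*det = 1444 - 4*329 = 128.
sqrt(128) ≈ 11.313708.
lam_min = (38 - sqrt(128))/2 ≈ (38 - 11.313708)/2 = 13.343146 ≈ 13.3431.

13.3431


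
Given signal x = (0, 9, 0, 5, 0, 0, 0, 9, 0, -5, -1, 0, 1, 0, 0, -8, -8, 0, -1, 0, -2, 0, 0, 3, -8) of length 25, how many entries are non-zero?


Non-zero positions: [1, 3, 7, 9, 10, 12, 15, 16, 18, 20, 23, 24].
Sparsity = 12.

12


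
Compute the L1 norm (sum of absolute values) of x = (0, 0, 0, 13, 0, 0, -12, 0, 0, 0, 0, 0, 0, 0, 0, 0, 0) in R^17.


Non-zero entries: [(3, 13), (6, -12)]
Absolute values: [13, 12]
||x||_1 = sum = 25.

25


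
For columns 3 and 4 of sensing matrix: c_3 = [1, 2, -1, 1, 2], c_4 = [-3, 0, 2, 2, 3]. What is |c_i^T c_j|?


Inner product: 1*-3 + 2*0 + -1*2 + 1*2 + 2*3
Products: [-3, 0, -2, 2, 6]
Sum = 3.
|dot| = 3.

3


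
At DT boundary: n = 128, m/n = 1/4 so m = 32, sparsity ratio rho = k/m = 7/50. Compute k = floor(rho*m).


m = 1/4*128 = 32.
rho = 7/50.
rho*m = 7/50*32 = 4.48.
k = floor(4.48) = 4.

4


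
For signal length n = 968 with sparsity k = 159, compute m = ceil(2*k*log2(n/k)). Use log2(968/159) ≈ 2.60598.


log2(n/k) = log2(968/159) ≈ 2.60598.
2*k*log2(n/k) ≈ 2*159*2.60598 = 828.70164.
m = ceil(828.70164) = 829.

829


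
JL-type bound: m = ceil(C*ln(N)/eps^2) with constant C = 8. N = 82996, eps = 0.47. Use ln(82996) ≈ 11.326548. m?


ln(82996) ≈ 11.326548.
eps^2 = 0.47^2 = 0.2209.
C*ln(N)/eps^2 ≈ 8*11.326548/0.2209 ≈ 410.1964.
m = ceil(410.1964) = 411.

411


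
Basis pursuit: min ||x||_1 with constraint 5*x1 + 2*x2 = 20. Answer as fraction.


Axis intercepts:
  x1 = 4, x2 = 0: L1 = 4
  x1 = 0, x2 = 10: L1 = 10
x* = (4, 0)
||x*||_1 = 4.

4


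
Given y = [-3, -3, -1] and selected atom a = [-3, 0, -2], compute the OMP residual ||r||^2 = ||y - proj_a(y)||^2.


a^T a = 13.
a^T y = 11.
coeff = 11/13 = 11/13.
||r||^2 = 126/13.

126/13


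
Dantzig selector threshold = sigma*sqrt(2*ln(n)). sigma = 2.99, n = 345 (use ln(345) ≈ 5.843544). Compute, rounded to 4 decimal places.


ln(345) ≈ 5.843544.
2*ln(n) ≈ 11.687088.
sqrt(2*ln(n)) ≈ sqrt(11.687088) ≈ 3.418638.
threshold ≈ 2.99*3.418638 = 10.22172762 ≈ 10.2217.

10.2217


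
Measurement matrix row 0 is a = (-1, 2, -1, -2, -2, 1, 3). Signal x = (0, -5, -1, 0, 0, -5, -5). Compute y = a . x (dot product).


Non-zero terms: ['2*-5', '-1*-1', '1*-5', '3*-5']
Products: [-10, 1, -5, -15]
y = sum = -29.

-29


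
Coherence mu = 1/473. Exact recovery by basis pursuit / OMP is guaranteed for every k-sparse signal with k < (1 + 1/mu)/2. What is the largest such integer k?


1/mu = 473.
1 + 1/mu = 474.
(1 + 1/mu)/2 = 237 is an integer and the inequality is strict, so k_max = 237 - 1 = 236.

236


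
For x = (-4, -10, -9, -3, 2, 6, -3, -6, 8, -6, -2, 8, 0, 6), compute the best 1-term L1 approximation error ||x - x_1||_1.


Sorted |x_i| descending: [10, 9, 8, 8, 6, 6, 6, 6, 4, 3, 3, 2, 2, 0]
Keep top 1: [10]
Tail entries: [9, 8, 8, 6, 6, 6, 6, 4, 3, 3, 2, 2, 0]
L1 error = sum of tail = 63.

63


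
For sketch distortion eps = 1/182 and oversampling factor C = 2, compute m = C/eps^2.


1/eps = 182.
(1/eps)^2 = 33124.
m = 2*33124 = 66248.

66248


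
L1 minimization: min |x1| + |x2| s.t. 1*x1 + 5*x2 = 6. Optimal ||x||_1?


Axis intercepts:
  x1 = 6, x2 = 0: L1 = 6
  x1 = 0, x2 = 6/5: L1 = 6/5
x* = (0, 6/5)
||x*||_1 = 6/5.

6/5


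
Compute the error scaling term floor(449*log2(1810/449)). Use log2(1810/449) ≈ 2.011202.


log2(n/k) = log2(1810/449) ≈ 2.011202.
k*log2(n/k) ≈ 449*2.011202 = 903.029698.
floor(903.029698) = 903.

903


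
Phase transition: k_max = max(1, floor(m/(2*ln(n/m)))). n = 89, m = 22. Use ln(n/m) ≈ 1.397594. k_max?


n/m = 89/22.
ln(n/m) ≈ 1.397594.
2*ln(n/m) ≈ 2.795188.
m/(2*ln(n/m)) ≈ 22/2.795188 ≈ 7.8707.
floor = 7.
k_max = max(1, 7) = 7.

7


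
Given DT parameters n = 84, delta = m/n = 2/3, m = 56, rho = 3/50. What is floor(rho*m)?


m = 2/3*84 = 56.
rho = 3/50.
rho*m = 3/50*56 = 3.36.
k = floor(3.36) = 3.

3


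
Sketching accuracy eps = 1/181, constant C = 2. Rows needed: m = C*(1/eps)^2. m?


1/eps = 181.
(1/eps)^2 = 32761.
m = 2*32761 = 65522.

65522


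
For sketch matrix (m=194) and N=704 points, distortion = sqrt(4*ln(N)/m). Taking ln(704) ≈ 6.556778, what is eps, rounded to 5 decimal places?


ln(704) ≈ 6.556778.
4*ln(N)/m ≈ 4*6.556778/194 ≈ 0.1351913.
eps = sqrt(0.1351913) ≈ 0.3676837 ≈ 0.36768.

0.36768


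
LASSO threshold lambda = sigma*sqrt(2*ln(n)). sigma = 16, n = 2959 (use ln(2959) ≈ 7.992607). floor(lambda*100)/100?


ln(2959) ≈ 7.992607.
2*ln(n) ≈ 15.985214.
sqrt(2*ln(n)) ≈ sqrt(15.985214) ≈ 3.998151.
lambda ≈ 16*3.998151 = 63.970416.
floor(lambda*100)/100 = 63.97.

63.97


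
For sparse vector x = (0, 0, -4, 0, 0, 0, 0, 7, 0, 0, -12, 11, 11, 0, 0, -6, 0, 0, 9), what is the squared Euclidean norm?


Non-zero entries: [(2, -4), (7, 7), (10, -12), (11, 11), (12, 11), (15, -6), (18, 9)]
Squares: [16, 49, 144, 121, 121, 36, 81]
||x||_2^2 = sum = 568.

568


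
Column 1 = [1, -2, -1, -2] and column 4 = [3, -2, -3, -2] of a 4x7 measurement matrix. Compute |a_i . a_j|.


Inner product: 1*3 + -2*-2 + -1*-3 + -2*-2
Products: [3, 4, 3, 4]
Sum = 14.
|dot| = 14.

14


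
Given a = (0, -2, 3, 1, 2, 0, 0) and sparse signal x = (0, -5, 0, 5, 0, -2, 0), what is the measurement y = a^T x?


Non-zero terms: ['-2*-5', '1*5', '0*-2']
Products: [10, 5, 0]
y = sum = 15.

15


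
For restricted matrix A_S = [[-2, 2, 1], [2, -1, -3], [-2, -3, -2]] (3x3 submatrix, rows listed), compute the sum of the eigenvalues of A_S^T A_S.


Sum of eigenvalues of A_S^T A_S = trace(A_S^T A_S) = sum of squared column norms of A_S.
A_S^T A_S diagonal: [12, 14, 14].
trace = 12 + 14 + 14 = 40.

40


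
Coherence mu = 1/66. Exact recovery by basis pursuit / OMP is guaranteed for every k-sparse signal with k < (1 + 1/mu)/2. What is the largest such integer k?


1/mu = 66.
1 + 1/mu = 67.
(1 + 1/mu)/2 = 33.5 is not an integer, so k_max = floor(33.5) = 33.

33


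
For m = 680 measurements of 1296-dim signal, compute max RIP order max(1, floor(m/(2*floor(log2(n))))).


floor(log2(1296)) = 10.
2*10 = 20.
m/(2*floor(log2(n))) = 680/20 ≈ 34.0.
floor = 34.
k = max(1, 34) = 34.

34


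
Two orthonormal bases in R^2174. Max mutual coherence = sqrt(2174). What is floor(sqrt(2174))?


46^2 = 2116 <= 2174 < 2209 = 47^2, so 46 <= sqrt(2174) < 47.
floor(sqrt(2174)) = 46.

46


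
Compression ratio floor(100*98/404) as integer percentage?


100*m/n = 100*98/404 ≈ 24.2574.
floor = 24.

24


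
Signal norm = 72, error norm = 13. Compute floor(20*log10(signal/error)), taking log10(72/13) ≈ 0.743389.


||x||/||e|| = 72/13.
log10(72/13) ≈ 0.743389.
20*log10(||x||/||e||) ≈ 20*0.743389 = 14.86778.
floor(14.86778) = 14.

14


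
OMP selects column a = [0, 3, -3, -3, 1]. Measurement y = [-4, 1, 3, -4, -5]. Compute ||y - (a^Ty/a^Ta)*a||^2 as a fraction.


a^T a = 28.
a^T y = 1.
coeff = 1/28 = 1/28.
||r||^2 = 1875/28.

1875/28


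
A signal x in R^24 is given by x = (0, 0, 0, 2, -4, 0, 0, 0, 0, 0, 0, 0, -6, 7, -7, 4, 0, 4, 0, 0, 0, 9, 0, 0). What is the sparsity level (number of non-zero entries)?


Non-zero positions: [3, 4, 12, 13, 14, 15, 17, 21].
Sparsity = 8.

8


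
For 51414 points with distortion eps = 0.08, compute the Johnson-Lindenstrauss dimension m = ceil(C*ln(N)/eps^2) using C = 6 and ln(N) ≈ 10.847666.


ln(51414) ≈ 10.847666.
eps^2 = 0.08^2 = 0.0064.
C*ln(N)/eps^2 ≈ 6*10.847666/0.0064 ≈ 10169.6869.
m = ceil(10169.6869) = 10170.

10170


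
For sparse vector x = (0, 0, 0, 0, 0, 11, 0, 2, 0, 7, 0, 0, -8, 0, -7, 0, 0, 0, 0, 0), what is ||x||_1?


Non-zero entries: [(5, 11), (7, 2), (9, 7), (12, -8), (14, -7)]
Absolute values: [11, 2, 7, 8, 7]
||x||_1 = sum = 35.

35


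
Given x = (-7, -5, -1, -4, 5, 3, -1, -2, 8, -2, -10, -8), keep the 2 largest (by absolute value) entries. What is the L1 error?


Sorted |x_i| descending: [10, 8, 8, 7, 5, 5, 4, 3, 2, 2, 1, 1]
Keep top 2: [10, 8]
Tail entries: [8, 7, 5, 5, 4, 3, 2, 2, 1, 1]
L1 error = sum of tail = 38.

38


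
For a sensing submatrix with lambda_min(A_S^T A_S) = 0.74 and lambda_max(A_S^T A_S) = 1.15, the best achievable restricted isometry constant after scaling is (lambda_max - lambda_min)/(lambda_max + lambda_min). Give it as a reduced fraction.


lambda_max - lambda_min = 1.15 - 0.74 = 0.41.
lambda_max + lambda_min = 1.15 + 0.74 = 1.89.
delta = 0.41/1.89 = 41/189.

41/189


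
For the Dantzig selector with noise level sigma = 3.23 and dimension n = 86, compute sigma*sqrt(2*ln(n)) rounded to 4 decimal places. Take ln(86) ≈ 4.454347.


ln(86) ≈ 4.454347.
2*ln(n) ≈ 8.908694.
sqrt(2*ln(n)) ≈ sqrt(8.908694) ≈ 2.984744.
threshold ≈ 3.23*2.984744 = 9.64072312 ≈ 9.6407.

9.6407


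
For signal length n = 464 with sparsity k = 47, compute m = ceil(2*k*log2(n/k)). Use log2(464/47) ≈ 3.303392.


log2(n/k) = log2(464/47) ≈ 3.303392.
2*k*log2(n/k) ≈ 2*47*3.303392 = 310.518848.
m = ceil(310.518848) = 311.

311


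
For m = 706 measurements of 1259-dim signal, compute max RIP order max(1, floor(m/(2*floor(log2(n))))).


floor(log2(1259)) = 10.
2*10 = 20.
m/(2*floor(log2(n))) = 706/20 ≈ 35.3.
floor = 35.
k = max(1, 35) = 35.

35


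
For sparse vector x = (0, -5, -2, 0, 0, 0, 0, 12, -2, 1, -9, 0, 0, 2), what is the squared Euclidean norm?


Non-zero entries: [(1, -5), (2, -2), (7, 12), (8, -2), (9, 1), (10, -9), (13, 2)]
Squares: [25, 4, 144, 4, 1, 81, 4]
||x||_2^2 = sum = 263.

263


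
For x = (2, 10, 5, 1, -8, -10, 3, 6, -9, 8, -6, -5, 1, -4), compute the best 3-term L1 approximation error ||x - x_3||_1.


Sorted |x_i| descending: [10, 10, 9, 8, 8, 6, 6, 5, 5, 4, 3, 2, 1, 1]
Keep top 3: [10, 10, 9]
Tail entries: [8, 8, 6, 6, 5, 5, 4, 3, 2, 1, 1]
L1 error = sum of tail = 49.

49


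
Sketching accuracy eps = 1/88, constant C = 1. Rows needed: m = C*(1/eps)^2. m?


1/eps = 88.
(1/eps)^2 = 7744.
m = 1*7744 = 7744.

7744


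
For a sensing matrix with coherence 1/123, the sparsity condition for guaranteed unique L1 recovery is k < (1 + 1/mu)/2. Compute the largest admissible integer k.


1/mu = 123.
1 + 1/mu = 124.
(1 + 1/mu)/2 = 62 is an integer and the inequality is strict, so k_max = 62 - 1 = 61.

61


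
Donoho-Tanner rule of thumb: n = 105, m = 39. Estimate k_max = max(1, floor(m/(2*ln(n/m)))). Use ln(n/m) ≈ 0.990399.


n/m = 105/39 = 35/13.
ln(n/m) ≈ 0.990399.
2*ln(n/m) ≈ 1.980798.
m/(2*ln(n/m)) ≈ 39/1.980798 ≈ 19.689.
floor = 19.
k_max = max(1, 19) = 19.

19


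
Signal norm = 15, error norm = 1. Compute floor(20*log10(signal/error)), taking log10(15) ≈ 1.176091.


||x||/||e|| = 15/1 = 15.
log10(15) ≈ 1.176091.
20*log10(||x||/||e||) ≈ 20*1.176091 = 23.52182.
floor(23.52182) = 23.

23


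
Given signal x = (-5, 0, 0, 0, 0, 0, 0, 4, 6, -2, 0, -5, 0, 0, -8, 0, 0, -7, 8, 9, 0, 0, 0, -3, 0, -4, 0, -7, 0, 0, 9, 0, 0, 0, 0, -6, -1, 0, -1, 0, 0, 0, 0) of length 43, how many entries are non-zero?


Non-zero positions: [0, 7, 8, 9, 11, 14, 17, 18, 19, 23, 25, 27, 30, 35, 36, 38].
Sparsity = 16.

16


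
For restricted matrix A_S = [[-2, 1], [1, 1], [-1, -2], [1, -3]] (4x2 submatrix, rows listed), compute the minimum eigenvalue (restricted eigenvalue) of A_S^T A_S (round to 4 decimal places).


A_S^T A_S = [[7, -2], [-2, 15]].
trace = 22.
det = 101.
disc = trace^2 - 4*det = 484 - 4*101 = 80.
sqrt(80) ≈ 8.944272.
lam_min = (22 - sqrt(80))/2 ≈ (22 - 8.944272)/2 = 6.527864 ≈ 6.5279.

6.5279


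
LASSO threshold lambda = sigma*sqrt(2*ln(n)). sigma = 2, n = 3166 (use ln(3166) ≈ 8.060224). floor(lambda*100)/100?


ln(3166) ≈ 8.060224.
2*ln(n) ≈ 16.120448.
sqrt(2*ln(n)) ≈ sqrt(16.120448) ≈ 4.015028.
lambda ≈ 2*4.015028 = 8.030056.
floor(lambda*100)/100 = 8.03.

8.03


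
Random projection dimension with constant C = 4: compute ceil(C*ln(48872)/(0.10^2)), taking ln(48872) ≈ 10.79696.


ln(48872) ≈ 10.79696.
eps^2 = 0.10^2 = 0.01.
C*ln(N)/eps^2 ≈ 4*10.79696/0.01 ≈ 4318.784.
m = ceil(4318.784) = 4319.

4319


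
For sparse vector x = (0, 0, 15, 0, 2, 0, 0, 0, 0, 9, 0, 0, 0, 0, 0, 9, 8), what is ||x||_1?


Non-zero entries: [(2, 15), (4, 2), (9, 9), (15, 9), (16, 8)]
Absolute values: [15, 2, 9, 9, 8]
||x||_1 = sum = 43.

43


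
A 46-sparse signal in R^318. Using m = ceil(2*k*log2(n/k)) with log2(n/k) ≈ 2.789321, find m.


log2(n/k) = log2(318/46) ≈ 2.789321.
2*k*log2(n/k) ≈ 2*46*2.789321 = 256.617532.
m = ceil(256.617532) = 257.

257


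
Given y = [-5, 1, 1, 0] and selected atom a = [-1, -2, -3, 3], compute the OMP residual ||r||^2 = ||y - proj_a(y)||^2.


a^T a = 23.
a^T y = 0.
coeff = 0/23 = 0.
||r||^2 = 27.

27


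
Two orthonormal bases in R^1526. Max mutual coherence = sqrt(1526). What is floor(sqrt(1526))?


39^2 = 1521 <= 1526 < 1600 = 40^2, so 39 <= sqrt(1526) < 40.
floor(sqrt(1526)) = 39.

39


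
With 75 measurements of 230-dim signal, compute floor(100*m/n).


100*m/n = 100*75/230 ≈ 32.6087.
floor = 32.

32


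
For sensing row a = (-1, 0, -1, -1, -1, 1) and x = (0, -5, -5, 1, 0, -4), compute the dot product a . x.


Non-zero terms: ['0*-5', '-1*-5', '-1*1', '1*-4']
Products: [0, 5, -1, -4]
y = sum = 0.

0


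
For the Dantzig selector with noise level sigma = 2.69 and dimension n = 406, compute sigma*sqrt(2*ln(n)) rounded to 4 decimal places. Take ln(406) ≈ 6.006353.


ln(406) ≈ 6.006353.
2*ln(n) ≈ 12.012706.
sqrt(2*ln(n)) ≈ sqrt(12.012706) ≈ 3.465935.
threshold ≈ 2.69*3.465935 = 9.32336515 ≈ 9.3234.

9.3234


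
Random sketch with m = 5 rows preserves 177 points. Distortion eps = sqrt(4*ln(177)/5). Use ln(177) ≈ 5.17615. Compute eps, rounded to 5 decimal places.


ln(177) ≈ 5.17615.
4*ln(N)/m ≈ 4*5.17615/5 ≈ 4.14092.
eps = sqrt(4.14092) ≈ 2.0349251 ≈ 2.03493.

2.03493


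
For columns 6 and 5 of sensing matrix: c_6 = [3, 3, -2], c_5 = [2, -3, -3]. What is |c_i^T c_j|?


Inner product: 3*2 + 3*-3 + -2*-3
Products: [6, -9, 6]
Sum = 3.
|dot| = 3.

3


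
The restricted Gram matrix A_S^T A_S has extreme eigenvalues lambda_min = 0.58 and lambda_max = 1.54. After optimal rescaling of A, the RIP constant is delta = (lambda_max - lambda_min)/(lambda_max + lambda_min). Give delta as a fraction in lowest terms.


lambda_max - lambda_min = 1.54 - 0.58 = 0.96.
lambda_max + lambda_min = 1.54 + 0.58 = 2.12.
delta = 0.96/2.12 = 96/212 = 24/53.

24/53


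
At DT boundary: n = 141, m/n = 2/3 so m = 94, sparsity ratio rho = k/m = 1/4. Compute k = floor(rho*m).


m = 2/3*141 = 94.
rho = 1/4.
rho*m = 1/4*94 = 23.5.
k = floor(23.5) = 23.

23


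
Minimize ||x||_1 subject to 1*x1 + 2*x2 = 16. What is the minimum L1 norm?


Axis intercepts:
  x1 = 16, x2 = 0: L1 = 16
  x1 = 0, x2 = 8: L1 = 8
x* = (0, 8)
||x*||_1 = 8.

8


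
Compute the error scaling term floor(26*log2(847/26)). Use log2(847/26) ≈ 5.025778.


log2(n/k) = log2(847/26) ≈ 5.025778.
k*log2(n/k) ≈ 26*5.025778 = 130.670228.
floor(130.670228) = 130.

130


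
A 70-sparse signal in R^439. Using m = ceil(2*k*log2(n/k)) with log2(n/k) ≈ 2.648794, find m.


log2(n/k) = log2(439/70) ≈ 2.648794.
2*k*log2(n/k) ≈ 2*70*2.648794 = 370.83116.
m = ceil(370.83116) = 371.

371


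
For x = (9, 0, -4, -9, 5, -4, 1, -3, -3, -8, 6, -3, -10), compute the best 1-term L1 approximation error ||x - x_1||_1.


Sorted |x_i| descending: [10, 9, 9, 8, 6, 5, 4, 4, 3, 3, 3, 1, 0]
Keep top 1: [10]
Tail entries: [9, 9, 8, 6, 5, 4, 4, 3, 3, 3, 1, 0]
L1 error = sum of tail = 55.

55


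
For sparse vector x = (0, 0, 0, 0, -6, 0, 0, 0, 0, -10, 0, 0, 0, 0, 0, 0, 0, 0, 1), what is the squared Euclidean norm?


Non-zero entries: [(4, -6), (9, -10), (18, 1)]
Squares: [36, 100, 1]
||x||_2^2 = sum = 137.

137


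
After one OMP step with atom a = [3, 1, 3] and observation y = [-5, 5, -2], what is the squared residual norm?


a^T a = 19.
a^T y = -16.
coeff = -16/19 = -16/19.
||r||^2 = 770/19.

770/19
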